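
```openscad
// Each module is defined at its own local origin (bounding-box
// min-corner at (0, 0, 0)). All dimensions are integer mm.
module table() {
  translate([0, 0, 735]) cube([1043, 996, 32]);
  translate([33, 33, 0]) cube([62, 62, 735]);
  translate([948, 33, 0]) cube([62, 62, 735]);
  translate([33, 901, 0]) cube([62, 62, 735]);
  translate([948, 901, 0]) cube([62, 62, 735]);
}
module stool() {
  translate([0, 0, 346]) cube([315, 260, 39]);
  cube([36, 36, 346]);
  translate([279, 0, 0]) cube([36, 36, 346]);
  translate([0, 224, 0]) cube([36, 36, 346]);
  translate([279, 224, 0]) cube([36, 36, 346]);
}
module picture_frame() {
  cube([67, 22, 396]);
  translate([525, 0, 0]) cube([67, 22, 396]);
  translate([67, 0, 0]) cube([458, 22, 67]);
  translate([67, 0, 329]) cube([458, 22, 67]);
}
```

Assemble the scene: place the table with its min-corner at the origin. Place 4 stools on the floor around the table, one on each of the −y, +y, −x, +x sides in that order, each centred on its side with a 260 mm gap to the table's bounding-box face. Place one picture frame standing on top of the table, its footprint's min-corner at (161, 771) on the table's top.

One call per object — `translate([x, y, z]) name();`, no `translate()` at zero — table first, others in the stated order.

table();
translate([364, -520, 0]) stool();
translate([364, 1256, 0]) stool();
translate([-575, 368, 0]) stool();
translate([1303, 368, 0]) stool();
translate([161, 771, 767]) picture_frame();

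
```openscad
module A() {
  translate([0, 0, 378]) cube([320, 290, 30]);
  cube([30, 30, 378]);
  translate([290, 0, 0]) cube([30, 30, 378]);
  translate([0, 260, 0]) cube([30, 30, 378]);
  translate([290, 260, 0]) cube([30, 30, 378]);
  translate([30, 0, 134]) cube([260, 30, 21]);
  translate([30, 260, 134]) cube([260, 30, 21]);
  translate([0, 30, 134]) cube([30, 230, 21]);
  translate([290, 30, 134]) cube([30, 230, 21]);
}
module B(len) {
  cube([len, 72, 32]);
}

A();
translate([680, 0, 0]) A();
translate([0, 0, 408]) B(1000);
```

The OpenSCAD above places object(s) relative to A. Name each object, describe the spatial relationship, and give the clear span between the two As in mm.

A is a stool. B is a beam. A beam spans the tops of two stools. The clear span between the two stools is 360 mm.

Second stool starts at x = 680; first ends at x = 320; clear span = 680 − 320 = 360 mm.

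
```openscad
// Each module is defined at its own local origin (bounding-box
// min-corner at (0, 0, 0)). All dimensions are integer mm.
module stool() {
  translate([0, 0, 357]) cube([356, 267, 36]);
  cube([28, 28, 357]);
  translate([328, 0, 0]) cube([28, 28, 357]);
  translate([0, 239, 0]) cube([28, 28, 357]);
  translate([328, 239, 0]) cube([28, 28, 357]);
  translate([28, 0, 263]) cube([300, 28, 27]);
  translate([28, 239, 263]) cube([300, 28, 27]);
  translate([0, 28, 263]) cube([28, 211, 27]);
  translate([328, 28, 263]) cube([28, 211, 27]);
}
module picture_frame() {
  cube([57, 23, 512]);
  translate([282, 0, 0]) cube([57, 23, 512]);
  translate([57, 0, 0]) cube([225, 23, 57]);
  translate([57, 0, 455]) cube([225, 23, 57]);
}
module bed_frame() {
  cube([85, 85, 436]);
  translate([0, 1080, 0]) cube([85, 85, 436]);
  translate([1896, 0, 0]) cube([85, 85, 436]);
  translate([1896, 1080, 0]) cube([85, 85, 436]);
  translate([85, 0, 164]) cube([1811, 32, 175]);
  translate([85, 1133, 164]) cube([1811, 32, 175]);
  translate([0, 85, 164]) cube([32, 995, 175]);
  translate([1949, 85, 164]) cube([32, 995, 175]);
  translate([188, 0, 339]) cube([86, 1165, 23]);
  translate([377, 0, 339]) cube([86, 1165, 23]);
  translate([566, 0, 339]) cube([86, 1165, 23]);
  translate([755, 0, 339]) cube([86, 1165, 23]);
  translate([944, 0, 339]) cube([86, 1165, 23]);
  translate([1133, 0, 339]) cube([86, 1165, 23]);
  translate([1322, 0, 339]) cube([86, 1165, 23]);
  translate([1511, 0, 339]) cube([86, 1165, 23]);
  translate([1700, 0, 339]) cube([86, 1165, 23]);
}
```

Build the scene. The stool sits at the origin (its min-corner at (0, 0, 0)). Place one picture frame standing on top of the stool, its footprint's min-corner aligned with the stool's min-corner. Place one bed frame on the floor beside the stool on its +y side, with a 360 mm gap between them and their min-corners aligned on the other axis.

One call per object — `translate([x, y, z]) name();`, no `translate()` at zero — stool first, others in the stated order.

stool();
translate([0, 0, 393]) picture_frame();
translate([0, 627, 0]) bed_frame();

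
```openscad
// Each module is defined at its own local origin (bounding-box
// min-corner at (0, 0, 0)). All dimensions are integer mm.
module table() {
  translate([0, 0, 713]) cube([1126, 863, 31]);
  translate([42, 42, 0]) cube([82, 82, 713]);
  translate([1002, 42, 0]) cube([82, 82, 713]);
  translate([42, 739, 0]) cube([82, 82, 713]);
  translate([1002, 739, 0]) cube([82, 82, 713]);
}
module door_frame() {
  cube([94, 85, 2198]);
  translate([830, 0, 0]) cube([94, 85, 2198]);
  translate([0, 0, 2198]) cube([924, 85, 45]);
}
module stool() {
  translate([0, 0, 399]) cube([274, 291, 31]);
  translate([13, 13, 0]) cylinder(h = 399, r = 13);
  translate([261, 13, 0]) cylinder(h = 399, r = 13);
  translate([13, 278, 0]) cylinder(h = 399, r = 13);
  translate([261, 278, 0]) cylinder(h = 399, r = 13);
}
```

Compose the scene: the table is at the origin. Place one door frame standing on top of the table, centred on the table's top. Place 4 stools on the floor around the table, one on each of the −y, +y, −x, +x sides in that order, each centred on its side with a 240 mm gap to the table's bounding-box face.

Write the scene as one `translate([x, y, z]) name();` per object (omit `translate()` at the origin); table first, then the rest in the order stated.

table();
translate([101, 389, 744]) door_frame();
translate([426, -531, 0]) stool();
translate([426, 1103, 0]) stool();
translate([-514, 286, 0]) stool();
translate([1366, 286, 0]) stool();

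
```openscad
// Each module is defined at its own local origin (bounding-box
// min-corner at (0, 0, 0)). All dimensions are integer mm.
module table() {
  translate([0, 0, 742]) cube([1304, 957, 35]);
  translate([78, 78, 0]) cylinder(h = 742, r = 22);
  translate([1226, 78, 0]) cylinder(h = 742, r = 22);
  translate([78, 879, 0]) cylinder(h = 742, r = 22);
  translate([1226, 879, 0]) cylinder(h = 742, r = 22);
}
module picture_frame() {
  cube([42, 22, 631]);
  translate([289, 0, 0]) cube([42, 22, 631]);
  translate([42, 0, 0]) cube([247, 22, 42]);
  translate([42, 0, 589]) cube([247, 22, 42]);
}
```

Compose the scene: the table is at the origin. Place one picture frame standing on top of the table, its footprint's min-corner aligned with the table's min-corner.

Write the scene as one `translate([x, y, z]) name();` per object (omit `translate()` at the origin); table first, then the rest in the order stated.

table();
translate([0, 0, 777]) picture_frame();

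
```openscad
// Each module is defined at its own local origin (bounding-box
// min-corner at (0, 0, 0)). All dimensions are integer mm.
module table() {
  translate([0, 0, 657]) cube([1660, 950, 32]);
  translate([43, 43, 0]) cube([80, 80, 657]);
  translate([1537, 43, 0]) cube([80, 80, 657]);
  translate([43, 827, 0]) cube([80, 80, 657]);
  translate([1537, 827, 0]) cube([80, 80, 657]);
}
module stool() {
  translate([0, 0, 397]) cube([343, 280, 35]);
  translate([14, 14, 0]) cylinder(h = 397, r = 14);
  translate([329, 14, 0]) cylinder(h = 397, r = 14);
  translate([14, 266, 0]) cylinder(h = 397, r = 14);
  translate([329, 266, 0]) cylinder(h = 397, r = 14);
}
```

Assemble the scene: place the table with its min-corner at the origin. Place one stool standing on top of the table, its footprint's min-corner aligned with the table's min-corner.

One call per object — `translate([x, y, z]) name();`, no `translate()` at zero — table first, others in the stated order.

table();
translate([0, 0, 689]) stool();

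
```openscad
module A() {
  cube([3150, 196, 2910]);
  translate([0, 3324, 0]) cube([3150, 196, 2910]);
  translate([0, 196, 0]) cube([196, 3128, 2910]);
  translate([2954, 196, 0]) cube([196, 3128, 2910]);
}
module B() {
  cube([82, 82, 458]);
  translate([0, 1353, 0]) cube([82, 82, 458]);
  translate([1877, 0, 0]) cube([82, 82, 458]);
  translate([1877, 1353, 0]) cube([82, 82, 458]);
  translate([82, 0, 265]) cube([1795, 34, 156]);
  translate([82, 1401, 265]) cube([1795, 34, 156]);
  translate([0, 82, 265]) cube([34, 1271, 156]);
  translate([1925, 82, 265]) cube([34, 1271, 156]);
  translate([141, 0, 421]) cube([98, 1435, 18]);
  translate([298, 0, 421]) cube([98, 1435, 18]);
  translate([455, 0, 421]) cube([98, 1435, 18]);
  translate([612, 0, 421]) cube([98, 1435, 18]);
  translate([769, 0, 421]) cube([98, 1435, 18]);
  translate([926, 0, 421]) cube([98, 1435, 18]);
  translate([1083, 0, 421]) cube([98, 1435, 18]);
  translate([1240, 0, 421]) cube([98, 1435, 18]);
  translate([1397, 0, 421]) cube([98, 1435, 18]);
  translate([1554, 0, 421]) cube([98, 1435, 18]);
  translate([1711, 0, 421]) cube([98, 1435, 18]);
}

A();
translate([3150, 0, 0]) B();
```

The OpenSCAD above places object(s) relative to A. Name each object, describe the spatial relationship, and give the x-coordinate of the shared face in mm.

A is a house frame. B is a bed frame. The bed frame is against the house frame's +x side, with their −y faces flush. The x-coordinate of the shared face is 3150 mm.

The house frame's +x face and the bed frame's −x face are both at x = 3150 mm.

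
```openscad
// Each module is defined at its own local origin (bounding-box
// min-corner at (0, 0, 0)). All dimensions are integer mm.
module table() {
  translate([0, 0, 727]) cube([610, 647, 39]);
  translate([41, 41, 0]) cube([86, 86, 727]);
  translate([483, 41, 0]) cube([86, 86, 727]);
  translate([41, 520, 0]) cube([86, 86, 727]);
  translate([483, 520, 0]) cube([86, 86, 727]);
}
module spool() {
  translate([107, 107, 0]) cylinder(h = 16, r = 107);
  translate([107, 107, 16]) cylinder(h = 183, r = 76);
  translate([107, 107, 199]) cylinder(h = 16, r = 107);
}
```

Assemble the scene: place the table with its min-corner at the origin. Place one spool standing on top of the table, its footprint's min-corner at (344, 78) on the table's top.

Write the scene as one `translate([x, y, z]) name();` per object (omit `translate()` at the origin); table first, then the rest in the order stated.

table();
translate([344, 78, 766]) spool();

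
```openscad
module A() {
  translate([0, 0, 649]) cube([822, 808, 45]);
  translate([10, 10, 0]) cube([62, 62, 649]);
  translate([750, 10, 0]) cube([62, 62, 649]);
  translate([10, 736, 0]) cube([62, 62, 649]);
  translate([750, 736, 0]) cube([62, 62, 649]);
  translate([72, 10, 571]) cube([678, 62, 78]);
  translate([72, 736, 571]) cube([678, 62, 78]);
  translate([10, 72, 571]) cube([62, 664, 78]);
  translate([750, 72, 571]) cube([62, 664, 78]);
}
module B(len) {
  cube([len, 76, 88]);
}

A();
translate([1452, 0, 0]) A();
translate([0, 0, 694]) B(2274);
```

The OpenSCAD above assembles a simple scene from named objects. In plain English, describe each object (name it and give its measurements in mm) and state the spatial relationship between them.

A is a table with a 822×808 mm rectangular top, 45 mm thick, top surface at z = 694 mm, supported by four 62×62 mm square legs, each inset 10 mm from the nearest pair of top edges, running from the floor. Four apron rails, 62 mm thick and 78 mm tall, run between adjacent legs with their top edges flush with the underside of the top and their outer faces flush with the legs' outer faces.

B is a rectangular beam 2274 mm long (x), 76 mm deep (y), 88 mm thick (z).

The beam spans the tops of two tables placed 630 mm apart, resting at z = 694 mm.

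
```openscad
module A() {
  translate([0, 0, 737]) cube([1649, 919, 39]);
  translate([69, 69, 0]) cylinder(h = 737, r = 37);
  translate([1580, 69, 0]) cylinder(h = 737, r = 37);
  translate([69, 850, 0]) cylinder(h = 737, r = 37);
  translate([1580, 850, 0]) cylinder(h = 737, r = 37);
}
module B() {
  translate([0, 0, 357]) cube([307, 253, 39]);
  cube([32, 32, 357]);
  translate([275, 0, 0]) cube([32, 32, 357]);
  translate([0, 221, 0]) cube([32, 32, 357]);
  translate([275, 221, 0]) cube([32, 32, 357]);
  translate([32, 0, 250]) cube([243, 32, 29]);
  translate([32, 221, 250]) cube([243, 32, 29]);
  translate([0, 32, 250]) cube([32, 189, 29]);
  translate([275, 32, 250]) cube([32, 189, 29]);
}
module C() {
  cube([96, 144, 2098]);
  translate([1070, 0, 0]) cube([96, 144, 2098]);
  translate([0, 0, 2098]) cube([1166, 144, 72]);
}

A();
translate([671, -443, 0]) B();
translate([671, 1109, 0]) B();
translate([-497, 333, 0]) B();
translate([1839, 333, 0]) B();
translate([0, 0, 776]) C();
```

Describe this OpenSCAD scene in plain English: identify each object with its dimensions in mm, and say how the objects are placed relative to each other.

A is a table with a 1649×919 mm rectangular top, 39 mm thick, top surface at z = 776 mm, supported by four round legs of 74 mm diameter, each leg's bounding box inset 32 mm from the nearest pair of top edges, running from the floor.

B is a four-legged stool. The seat is 307×253 mm, 39 mm thick, top at z = 396 mm. It stands on four square legs, each 32×32 mm in cross-section, from z = 0 to the seat underside, each flush with a corner of the seat. Four stretchers, 32 mm wide and 29 mm tall, connect adjacent legs with their undersides at z = 250 mm, each running between the inner faces of the legs it joins and aligned with the legs' outer faces on the other axis.

C is a door frame. The clear opening is 974 mm wide and 2098 mm high. Two 96 mm wide jambs, 144 mm deep, stand either side of the opening from the floor to the top of the opening. A 72 mm thick head sits across the top of both jambs, spanning the full outside width of the frame.

Four stools sit around the table at the −y, +y, −x, +x sides. The door frame is on top of the table.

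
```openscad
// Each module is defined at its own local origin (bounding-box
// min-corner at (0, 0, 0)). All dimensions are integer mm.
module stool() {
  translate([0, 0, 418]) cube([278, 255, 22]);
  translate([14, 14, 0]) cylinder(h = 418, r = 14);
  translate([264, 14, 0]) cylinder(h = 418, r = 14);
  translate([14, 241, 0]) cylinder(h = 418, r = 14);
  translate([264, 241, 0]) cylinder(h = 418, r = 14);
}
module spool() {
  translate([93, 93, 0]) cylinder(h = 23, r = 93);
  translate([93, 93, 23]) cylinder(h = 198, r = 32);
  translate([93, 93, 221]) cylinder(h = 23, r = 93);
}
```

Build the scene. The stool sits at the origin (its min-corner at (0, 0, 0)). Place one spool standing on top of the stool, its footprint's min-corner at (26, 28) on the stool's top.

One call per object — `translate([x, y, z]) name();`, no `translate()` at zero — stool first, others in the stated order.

stool();
translate([26, 28, 440]) spool();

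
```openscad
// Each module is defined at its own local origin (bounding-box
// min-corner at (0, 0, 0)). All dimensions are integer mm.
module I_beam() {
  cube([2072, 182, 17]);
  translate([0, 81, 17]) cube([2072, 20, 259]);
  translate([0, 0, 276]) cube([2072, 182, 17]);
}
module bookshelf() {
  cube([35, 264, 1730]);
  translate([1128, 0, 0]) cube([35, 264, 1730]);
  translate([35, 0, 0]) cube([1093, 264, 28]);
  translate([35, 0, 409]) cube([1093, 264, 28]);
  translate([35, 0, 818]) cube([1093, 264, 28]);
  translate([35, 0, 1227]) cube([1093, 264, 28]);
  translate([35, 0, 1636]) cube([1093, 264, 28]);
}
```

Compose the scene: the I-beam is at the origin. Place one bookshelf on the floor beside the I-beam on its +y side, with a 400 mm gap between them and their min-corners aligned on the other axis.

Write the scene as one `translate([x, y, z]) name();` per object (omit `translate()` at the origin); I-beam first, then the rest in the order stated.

I_beam();
translate([0, 582, 0]) bookshelf();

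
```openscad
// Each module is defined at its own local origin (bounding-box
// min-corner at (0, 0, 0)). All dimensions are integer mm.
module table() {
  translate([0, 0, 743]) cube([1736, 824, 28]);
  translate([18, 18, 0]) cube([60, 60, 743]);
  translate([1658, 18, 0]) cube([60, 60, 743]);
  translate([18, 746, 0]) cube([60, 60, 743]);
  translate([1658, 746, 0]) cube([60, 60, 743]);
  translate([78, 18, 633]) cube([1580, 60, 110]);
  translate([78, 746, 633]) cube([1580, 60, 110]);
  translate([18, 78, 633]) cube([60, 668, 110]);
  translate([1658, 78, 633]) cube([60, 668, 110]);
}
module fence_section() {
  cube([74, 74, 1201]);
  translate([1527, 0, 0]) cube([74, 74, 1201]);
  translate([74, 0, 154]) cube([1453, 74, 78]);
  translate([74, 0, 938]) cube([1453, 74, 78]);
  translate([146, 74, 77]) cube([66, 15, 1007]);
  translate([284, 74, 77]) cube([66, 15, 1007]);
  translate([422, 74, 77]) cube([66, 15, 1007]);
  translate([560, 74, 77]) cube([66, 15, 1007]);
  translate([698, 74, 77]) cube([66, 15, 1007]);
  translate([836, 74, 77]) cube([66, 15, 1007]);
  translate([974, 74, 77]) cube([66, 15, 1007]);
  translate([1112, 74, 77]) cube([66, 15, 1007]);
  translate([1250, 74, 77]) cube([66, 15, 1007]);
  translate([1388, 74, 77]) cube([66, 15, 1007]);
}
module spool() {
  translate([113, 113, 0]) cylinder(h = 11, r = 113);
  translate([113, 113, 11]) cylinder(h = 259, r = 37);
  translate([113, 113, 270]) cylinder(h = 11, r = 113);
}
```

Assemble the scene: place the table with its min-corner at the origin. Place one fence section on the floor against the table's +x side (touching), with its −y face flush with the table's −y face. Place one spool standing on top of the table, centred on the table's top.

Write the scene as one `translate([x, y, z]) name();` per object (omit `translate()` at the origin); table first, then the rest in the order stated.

table();
translate([1736, 0, 0]) fence_section();
translate([755, 299, 771]) spool();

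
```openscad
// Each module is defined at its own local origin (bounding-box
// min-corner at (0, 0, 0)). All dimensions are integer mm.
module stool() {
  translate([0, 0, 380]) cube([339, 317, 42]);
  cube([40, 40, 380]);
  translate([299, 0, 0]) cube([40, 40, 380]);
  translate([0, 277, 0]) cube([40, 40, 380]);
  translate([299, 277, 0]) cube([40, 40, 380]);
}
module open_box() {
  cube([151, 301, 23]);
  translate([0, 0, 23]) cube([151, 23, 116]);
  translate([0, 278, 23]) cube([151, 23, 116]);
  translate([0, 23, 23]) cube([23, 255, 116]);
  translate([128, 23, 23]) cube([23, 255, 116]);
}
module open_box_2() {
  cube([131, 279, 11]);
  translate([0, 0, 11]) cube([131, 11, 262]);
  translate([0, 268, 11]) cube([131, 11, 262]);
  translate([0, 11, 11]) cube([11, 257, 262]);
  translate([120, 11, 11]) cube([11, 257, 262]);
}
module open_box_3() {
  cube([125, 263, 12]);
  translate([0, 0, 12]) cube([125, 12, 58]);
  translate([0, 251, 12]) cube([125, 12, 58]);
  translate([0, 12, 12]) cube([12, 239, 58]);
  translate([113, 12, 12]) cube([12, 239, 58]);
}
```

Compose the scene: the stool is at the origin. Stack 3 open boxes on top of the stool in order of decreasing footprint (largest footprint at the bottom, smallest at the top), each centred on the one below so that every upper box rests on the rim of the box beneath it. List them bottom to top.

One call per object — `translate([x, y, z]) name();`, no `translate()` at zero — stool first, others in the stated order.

stool();
translate([94, 8, 422]) open_box();
translate([104, 19, 561]) open_box_2();
translate([107, 27, 834]) open_box_3();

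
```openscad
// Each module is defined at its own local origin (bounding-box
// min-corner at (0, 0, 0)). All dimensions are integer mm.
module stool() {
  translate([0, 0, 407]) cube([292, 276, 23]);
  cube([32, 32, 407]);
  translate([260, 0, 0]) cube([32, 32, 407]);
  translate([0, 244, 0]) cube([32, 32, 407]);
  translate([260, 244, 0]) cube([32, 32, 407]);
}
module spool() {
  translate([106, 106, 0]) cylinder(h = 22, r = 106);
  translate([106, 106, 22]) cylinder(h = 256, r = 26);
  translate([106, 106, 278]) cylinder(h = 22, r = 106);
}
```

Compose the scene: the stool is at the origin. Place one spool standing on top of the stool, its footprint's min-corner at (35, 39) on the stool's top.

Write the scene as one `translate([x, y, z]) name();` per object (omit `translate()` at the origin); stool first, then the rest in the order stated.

stool();
translate([35, 39, 430]) spool();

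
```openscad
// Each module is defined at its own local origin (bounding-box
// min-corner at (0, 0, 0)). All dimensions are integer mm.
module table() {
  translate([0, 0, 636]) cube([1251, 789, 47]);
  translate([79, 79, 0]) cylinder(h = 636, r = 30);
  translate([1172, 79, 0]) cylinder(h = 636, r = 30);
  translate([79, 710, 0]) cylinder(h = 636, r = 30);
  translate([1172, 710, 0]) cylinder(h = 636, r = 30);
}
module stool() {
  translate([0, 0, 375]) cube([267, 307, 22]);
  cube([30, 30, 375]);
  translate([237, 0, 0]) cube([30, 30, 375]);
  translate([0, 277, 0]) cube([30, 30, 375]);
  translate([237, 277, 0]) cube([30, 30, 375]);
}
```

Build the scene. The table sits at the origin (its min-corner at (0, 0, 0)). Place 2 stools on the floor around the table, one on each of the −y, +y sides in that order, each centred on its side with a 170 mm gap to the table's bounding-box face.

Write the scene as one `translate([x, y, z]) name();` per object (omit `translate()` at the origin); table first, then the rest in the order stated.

table();
translate([492, -477, 0]) stool();
translate([492, 959, 0]) stool();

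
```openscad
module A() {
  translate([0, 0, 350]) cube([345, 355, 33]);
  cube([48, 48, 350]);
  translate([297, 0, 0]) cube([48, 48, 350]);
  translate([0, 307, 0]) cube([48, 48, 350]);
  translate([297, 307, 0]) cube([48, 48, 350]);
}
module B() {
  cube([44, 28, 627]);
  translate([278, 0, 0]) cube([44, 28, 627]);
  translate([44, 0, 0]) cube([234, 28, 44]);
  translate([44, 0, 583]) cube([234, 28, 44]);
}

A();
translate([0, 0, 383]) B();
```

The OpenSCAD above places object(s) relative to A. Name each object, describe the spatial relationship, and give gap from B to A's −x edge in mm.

A is a stool. B is a picture frame. The picture frame is on top of the stool. The gap from the picture frame to the stool's −x edge is 0 mm.

The picture frame's min-x is at 0; the stool's min-x is 0; gap = 0 mm.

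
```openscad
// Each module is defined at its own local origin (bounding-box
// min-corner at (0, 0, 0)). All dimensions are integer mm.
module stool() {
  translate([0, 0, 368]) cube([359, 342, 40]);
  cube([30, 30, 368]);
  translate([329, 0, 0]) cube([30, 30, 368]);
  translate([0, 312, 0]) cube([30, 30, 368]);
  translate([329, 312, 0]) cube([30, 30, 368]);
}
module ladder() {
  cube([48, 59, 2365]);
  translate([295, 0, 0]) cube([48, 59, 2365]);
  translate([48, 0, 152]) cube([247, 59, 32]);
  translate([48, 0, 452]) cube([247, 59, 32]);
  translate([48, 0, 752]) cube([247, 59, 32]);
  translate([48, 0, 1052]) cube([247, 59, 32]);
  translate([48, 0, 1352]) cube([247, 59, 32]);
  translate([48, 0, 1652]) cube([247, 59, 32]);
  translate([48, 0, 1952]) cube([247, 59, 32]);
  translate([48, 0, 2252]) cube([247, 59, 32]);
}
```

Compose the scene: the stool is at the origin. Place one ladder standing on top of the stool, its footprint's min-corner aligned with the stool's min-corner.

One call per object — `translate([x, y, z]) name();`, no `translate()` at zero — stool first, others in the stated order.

stool();
translate([0, 0, 408]) ladder();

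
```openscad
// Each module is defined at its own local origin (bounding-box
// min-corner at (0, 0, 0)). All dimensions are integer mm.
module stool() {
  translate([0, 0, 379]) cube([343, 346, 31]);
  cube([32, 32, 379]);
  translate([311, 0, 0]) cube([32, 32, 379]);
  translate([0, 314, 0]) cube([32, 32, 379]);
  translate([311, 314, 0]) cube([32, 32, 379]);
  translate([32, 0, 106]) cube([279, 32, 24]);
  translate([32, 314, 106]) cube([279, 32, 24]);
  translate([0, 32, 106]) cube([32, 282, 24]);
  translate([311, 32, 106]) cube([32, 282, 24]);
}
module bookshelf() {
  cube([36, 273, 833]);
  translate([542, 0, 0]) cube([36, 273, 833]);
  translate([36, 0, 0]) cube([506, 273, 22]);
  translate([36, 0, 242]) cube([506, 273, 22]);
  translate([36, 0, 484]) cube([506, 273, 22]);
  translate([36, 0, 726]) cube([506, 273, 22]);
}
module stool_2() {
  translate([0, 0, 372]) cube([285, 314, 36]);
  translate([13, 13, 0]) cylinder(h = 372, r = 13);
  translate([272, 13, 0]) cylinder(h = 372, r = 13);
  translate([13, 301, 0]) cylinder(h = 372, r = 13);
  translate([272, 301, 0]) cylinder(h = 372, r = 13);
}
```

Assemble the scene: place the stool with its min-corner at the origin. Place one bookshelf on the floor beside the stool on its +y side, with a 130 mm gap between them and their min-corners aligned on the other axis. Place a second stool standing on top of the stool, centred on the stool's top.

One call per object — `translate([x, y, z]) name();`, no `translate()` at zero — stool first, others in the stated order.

stool();
translate([0, 476, 0]) bookshelf();
translate([29, 16, 410]) stool_2();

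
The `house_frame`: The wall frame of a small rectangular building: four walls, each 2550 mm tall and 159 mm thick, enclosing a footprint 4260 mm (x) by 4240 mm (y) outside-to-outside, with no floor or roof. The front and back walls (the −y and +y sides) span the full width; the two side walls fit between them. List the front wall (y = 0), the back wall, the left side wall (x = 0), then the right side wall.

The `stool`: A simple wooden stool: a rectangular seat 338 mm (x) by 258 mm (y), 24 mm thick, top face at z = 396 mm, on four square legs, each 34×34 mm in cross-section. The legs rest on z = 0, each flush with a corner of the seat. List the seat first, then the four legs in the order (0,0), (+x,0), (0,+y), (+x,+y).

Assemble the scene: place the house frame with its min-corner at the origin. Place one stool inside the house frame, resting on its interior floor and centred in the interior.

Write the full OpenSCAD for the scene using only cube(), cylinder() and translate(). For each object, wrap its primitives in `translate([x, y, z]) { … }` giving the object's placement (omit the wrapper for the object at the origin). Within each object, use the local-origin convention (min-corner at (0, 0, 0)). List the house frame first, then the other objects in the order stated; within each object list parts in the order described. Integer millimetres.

cube([4260, 159, 2550]);
translate([0, 4081, 0]) cube([4260, 159, 2550]);
translate([0, 159, 0]) cube([159, 3922, 2550]);
translate([4101, 159, 0]) cube([159, 3922, 2550]);
translate([1961, 1991, 0]) {
  translate([0, 0, 372]) cube([338, 258, 24]);
  cube([34, 34, 372]);
  translate([304, 0, 0]) cube([34, 34, 372]);
  translate([0, 224, 0]) cube([34, 34, 372]);
  translate([304, 224, 0]) cube([34, 34, 372]);
}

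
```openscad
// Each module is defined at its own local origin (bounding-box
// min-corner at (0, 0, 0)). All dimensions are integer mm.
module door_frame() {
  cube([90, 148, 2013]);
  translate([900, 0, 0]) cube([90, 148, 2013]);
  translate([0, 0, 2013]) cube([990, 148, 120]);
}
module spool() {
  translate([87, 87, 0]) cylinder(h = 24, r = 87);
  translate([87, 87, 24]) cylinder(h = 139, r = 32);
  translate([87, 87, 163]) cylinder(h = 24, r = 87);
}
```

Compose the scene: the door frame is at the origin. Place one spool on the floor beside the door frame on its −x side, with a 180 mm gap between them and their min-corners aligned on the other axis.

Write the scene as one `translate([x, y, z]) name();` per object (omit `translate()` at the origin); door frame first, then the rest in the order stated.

door_frame();
translate([-354, 0, 0]) spool();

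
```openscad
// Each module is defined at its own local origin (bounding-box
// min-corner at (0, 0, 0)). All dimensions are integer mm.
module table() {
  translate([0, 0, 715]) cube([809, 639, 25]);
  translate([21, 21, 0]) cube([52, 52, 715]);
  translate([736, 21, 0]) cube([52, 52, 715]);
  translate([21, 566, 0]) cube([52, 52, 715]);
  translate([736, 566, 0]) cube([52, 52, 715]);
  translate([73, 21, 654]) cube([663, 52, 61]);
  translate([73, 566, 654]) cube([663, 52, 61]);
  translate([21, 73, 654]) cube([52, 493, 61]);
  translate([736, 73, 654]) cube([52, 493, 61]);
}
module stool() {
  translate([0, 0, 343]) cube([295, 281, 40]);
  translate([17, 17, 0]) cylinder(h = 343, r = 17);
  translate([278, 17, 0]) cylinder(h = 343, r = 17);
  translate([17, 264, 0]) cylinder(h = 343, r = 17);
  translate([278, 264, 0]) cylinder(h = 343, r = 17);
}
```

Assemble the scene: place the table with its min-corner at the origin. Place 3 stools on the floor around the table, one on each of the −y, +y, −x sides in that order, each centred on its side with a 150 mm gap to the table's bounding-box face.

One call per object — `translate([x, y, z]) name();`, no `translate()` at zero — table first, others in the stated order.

table();
translate([257, -431, 0]) stool();
translate([257, 789, 0]) stool();
translate([-445, 179, 0]) stool();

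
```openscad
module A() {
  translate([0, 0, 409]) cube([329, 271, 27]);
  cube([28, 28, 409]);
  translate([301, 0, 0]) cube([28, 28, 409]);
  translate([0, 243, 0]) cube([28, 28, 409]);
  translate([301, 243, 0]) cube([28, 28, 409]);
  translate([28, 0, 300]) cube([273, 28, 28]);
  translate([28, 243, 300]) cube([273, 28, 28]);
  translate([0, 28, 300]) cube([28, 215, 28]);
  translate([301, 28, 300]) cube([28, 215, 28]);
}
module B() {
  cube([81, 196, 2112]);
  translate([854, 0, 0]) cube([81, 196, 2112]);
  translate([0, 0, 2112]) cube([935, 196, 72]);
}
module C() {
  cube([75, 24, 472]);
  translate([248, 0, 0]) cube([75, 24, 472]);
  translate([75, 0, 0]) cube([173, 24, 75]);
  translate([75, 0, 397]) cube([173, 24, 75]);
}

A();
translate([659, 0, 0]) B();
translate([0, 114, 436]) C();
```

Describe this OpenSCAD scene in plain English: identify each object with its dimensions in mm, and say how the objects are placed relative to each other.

A is a simple wooden stool: a rectangular seat 329 mm (x) by 271 mm (y), 27 mm thick, top face at z = 436 mm, on four square legs, each 28×28 mm in cross-section. The legs rest on z = 0, each flush with a corner of the seat. Four stretchers, 28 mm wide and 28 mm tall, connect adjacent legs with their undersides at z = 300 mm, each running between the inner faces of the legs it joins and aligned with the legs' outer faces on the other axis.

B is a door frame. The clear opening is 773 mm wide and 2112 mm high. Two 81 mm wide jambs, 196 mm deep, stand either side of the opening from the floor to the top of the opening. A 72 mm thick head sits across the top of both jambs, spanning the full outside width of the frame.

C is a picture frame with a 173×322 mm rectangular opening (x by z) and a uniform 75 mm border on every side. Frame depth is 24 mm along y. It is built from two vertical stiles running the full outside height and two horizontal rails spanning the gap between the stiles.

The door frame is on the floor beside the stool on its +x side. The picture frame is on top of the stool.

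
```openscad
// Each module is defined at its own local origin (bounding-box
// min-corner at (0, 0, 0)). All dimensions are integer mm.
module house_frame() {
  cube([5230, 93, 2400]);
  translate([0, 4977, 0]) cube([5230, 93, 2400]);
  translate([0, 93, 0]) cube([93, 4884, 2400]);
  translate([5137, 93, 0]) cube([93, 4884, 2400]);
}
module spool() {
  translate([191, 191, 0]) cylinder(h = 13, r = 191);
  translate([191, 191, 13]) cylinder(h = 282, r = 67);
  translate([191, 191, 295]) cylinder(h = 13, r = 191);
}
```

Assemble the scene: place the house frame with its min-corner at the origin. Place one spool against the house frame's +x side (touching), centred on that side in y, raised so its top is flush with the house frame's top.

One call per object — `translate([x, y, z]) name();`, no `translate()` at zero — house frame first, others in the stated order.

house_frame();
translate([5230, 2344, 2092]) spool();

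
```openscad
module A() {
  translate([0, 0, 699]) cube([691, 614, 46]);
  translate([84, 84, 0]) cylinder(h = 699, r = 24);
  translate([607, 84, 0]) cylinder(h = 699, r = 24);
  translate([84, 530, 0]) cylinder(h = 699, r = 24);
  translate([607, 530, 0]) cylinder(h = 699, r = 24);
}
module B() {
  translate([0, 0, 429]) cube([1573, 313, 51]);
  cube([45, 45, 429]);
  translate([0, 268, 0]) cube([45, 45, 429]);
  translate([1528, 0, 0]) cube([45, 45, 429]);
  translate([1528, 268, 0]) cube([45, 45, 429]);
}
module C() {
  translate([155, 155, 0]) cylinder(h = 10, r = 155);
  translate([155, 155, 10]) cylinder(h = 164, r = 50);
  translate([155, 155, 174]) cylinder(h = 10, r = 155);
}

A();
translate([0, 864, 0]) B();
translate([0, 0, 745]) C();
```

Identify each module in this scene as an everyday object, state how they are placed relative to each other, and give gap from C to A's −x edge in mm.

The spool's min-x is at 0; the table's min-x is 0; gap = 0 mm.

A is a table. B is a bench. C is a spool. The bench is on the floor beside the table on its +y side. The spool is on top of the table. The gap from the spool to the table's −x edge is 0 mm.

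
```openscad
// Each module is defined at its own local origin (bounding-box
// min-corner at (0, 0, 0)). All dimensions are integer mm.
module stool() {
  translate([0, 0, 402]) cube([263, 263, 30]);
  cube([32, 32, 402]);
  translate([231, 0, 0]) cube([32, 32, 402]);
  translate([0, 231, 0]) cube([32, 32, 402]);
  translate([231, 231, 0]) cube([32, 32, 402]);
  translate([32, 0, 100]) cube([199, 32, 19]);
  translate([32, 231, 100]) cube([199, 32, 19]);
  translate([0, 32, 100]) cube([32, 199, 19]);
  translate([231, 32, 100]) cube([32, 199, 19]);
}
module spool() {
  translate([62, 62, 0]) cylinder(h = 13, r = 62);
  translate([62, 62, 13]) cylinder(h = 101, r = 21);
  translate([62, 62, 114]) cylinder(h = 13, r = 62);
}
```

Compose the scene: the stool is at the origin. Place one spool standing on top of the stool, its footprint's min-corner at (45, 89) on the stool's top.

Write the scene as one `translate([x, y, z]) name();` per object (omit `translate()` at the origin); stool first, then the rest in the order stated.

stool();
translate([45, 89, 432]) spool();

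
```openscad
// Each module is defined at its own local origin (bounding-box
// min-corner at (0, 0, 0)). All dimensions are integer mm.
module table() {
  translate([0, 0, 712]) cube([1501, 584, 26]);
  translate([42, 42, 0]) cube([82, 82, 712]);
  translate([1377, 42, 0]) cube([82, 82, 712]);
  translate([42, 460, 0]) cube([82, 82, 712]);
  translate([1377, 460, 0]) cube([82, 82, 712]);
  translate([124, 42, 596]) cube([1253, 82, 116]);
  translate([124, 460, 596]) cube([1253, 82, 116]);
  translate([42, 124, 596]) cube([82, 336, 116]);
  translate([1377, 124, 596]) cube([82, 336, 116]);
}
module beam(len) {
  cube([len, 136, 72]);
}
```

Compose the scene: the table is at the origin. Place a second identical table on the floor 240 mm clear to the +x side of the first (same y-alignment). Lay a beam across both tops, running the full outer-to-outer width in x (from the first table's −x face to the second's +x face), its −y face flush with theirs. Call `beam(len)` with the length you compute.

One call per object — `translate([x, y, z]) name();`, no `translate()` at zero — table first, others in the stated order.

table();
translate([1741, 0, 0]) table();
translate([0, 0, 738]) beam(3242);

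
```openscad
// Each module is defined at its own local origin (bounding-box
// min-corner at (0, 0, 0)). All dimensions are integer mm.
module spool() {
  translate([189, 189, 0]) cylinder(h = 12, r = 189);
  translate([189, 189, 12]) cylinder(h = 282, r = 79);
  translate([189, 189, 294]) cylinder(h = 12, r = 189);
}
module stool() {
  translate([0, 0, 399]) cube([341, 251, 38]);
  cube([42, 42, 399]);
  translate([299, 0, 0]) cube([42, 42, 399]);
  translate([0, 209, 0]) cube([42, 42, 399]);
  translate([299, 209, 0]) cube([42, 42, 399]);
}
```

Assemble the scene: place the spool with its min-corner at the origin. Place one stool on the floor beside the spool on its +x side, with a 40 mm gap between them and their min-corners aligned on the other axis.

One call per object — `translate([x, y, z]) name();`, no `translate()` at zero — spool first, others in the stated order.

spool();
translate([418, 0, 0]) stool();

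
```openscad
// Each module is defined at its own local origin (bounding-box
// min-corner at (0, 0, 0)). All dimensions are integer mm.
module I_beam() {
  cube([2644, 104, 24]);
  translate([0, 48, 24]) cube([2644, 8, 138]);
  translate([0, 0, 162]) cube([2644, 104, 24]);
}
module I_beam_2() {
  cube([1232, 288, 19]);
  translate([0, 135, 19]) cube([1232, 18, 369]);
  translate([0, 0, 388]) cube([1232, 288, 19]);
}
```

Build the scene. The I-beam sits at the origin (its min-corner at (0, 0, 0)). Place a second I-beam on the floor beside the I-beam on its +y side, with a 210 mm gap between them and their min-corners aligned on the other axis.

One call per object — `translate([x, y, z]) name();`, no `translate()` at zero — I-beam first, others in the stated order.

I_beam();
translate([0, 314, 0]) I_beam_2();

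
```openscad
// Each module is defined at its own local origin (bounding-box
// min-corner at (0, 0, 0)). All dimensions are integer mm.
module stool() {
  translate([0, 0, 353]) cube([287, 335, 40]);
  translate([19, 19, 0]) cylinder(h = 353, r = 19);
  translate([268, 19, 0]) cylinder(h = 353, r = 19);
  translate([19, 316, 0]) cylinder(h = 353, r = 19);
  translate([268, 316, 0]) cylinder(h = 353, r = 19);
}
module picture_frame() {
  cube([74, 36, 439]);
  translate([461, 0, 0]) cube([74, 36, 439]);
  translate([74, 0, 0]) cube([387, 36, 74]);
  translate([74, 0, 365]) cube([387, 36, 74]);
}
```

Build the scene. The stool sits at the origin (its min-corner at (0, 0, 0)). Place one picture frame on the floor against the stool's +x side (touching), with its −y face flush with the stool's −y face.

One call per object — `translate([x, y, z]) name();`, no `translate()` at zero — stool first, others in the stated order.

stool();
translate([287, 0, 0]) picture_frame();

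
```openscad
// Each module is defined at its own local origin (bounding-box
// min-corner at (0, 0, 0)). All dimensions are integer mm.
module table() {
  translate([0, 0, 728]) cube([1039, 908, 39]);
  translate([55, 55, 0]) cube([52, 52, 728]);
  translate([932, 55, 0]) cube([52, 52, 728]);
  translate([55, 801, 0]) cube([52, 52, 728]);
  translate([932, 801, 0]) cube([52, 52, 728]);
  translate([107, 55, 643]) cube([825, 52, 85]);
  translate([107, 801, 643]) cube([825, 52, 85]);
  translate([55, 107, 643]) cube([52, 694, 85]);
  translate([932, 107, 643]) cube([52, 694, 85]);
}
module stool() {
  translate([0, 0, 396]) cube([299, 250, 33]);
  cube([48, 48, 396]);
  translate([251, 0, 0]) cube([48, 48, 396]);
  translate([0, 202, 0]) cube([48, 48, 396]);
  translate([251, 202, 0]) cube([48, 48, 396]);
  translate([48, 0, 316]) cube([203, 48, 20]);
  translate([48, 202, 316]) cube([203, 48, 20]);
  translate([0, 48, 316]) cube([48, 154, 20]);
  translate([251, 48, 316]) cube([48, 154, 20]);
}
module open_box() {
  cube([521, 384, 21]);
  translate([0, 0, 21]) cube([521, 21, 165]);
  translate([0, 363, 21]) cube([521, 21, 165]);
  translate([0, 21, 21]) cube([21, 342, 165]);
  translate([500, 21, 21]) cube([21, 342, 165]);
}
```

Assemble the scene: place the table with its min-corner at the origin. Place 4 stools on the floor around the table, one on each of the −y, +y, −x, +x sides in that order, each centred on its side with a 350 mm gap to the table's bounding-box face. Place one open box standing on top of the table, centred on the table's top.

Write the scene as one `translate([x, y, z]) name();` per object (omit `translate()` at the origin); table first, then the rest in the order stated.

table();
translate([370, -600, 0]) stool();
translate([370, 1258, 0]) stool();
translate([-649, 329, 0]) stool();
translate([1389, 329, 0]) stool();
translate([259, 262, 767]) open_box();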